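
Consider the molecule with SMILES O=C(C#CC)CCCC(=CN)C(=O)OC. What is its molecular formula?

Walk through each heavy atom and fill implicit hydrogens from standard valence (C 4, N 3, O 2, S 2, halogen 1):
  atom 1: O, bond orders sum to 2 (valence 2) → 0 H
  atom 2: C, bond orders sum to 4 (valence 4) → 0 H
  atom 3: C, bond orders sum to 4 (valence 4) → 0 H
  atom 4: C, bond orders sum to 4 (valence 4) → 0 H
  atom 5: C, bond orders sum to 1 (valence 4) → 3 H
  atom 6: C, bond orders sum to 2 (valence 4) → 2 H
  atom 7: C, bond orders sum to 2 (valence 4) → 2 H
  atom 8: C, bond orders sum to 2 (valence 4) → 2 H
  atom 9: C, bond orders sum to 4 (valence 4) → 0 H
  atom 10: C, bond orders sum to 3 (valence 4) → 1 H
  atom 11: N, bond orders sum to 1 (valence 3) → 2 H
  atom 12: C, bond orders sum to 4 (valence 4) → 0 H
  atom 13: O, bond orders sum to 2 (valence 2) → 0 H
  atom 14: O, bond orders sum to 2 (valence 2) → 0 H
  atom 15: C, bond orders sum to 1 (valence 4) → 3 H
Totals → C:11, H:15, N:1, O:3.
In Hill order: C11H15NO3.

C11H15NO3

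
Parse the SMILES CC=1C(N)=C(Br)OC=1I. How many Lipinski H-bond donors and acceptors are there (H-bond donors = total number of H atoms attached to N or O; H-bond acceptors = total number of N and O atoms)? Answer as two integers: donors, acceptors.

Donors: find every N or O and count the H atoms it carries.
  atom 4 (N): bond orders sum to 1 → 2 H
  atom 7 (O): bond orders sum to 2 → 0 H
Lipinski HBD = 2.
Acceptors: N atoms = 1, O atoms = 1 → HBA = 2.

2, 2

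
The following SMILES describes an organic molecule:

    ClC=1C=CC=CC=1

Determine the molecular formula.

Walk through each heavy atom and fill implicit hydrogens from standard valence (C 4, N 3, O 2, S 2, halogen 1):
  atom 1: Cl (halogen, monovalent) → 0 H
  atom 2: C, bond orders sum to 4 (valence 4) → 0 H
  atom 3: C, bond orders sum to 3 (valence 4) → 1 H
  atom 4: C, bond orders sum to 3 (valence 4) → 1 H
  atom 5: C, bond orders sum to 3 (valence 4) → 1 H
  atom 6: C, bond orders sum to 3 (valence 4) → 1 H
  atom 7: C, bond orders sum to 3 (valence 4) → 1 H
Totals → C:6, H:5, Cl:1.
In Hill order: C6H5Cl.

C6H5Cl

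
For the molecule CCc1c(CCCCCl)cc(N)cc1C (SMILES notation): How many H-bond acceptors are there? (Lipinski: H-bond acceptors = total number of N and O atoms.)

1

N atoms: 1; O atoms: 0.
Lipinski HBA = 1 + 0 = 1.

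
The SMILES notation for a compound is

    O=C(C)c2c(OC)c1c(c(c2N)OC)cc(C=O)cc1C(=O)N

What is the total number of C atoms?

16

Count every carbon token in the SMILES (each C, including those in ring-closure positions and inside branches).
Carbon count: 16.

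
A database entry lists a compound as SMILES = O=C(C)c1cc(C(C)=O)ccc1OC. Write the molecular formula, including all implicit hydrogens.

Walk through each heavy atom and fill implicit hydrogens from standard valence (C 4, N 3, O 2, S 2, halogen 1); for lowercase aromatic atoms, an aromatic c carries 1 H when it has two neighbours and 0 H with three, and aromatic n carries 0 H:
  atom 1: O, bond orders sum to 2 (valence 2) → 0 H
  atom 2: C, bond orders sum to 4 (valence 4) → 0 H
  atom 3: C, bond orders sum to 1 (valence 4) → 3 H
  atom 4: aromatic c, 3 neighbours → 0 H
  atom 5: aromatic c, 2 neighbours → 1 H
  atom 6: aromatic c, 3 neighbours → 0 H
  atom 7: C, bond orders sum to 4 (valence 4) → 0 H
  atom 8: C, bond orders sum to 1 (valence 4) → 3 H
  atom 9: O, bond orders sum to 2 (valence 2) → 0 H
  atom 10: aromatic c, 2 neighbours → 1 H
  atom 11: aromatic c, 2 neighbours → 1 H
  atom 12: aromatic c, 3 neighbours → 0 H
  atom 13: O, bond orders sum to 2 (valence 2) → 0 H
  atom 14: C, bond orders sum to 1 (valence 4) → 3 H
Totals → C:11, H:12, O:3.

C11H12O3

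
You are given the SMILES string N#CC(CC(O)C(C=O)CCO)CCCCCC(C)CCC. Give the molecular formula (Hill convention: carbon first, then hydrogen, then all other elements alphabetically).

Walk through each heavy atom and fill implicit hydrogens from standard valence (C 4, N 3, O 2, S 2, halogen 1):
  atom 1: N, bond orders sum to 3 (valence 3) → 0 H
  atom 2: C, bond orders sum to 4 (valence 4) → 0 H
  atom 3: C, bond orders sum to 3 (valence 4) → 1 H
  atom 4: C, bond orders sum to 2 (valence 4) → 2 H
  atom 5: C, bond orders sum to 3 (valence 4) → 1 H
  atom 6: O, bond orders sum to 1 (valence 2) → 1 H
  atom 7: C, bond orders sum to 3 (valence 4) → 1 H
  atom 8: C, bond orders sum to 3 (valence 4) → 1 H
  atom 9: O, bond orders sum to 2 (valence 2) → 0 H
  atom 10: C, bond orders sum to 2 (valence 4) → 2 H
  atom 11: C, bond orders sum to 2 (valence 4) → 2 H
  atom 12: O, bond orders sum to 1 (valence 2) → 1 H
  atom 13: C, bond orders sum to 2 (valence 4) → 2 H
  atom 14: C, bond orders sum to 2 (valence 4) → 2 H
  atom 15: C, bond orders sum to 2 (valence 4) → 2 H
  atom 16: C, bond orders sum to 2 (valence 4) → 2 H
  atom 17: C, bond orders sum to 2 (valence 4) → 2 H
  atom 18: C, bond orders sum to 3 (valence 4) → 1 H
  atom 19: C, bond orders sum to 1 (valence 4) → 3 H
  atom 20: C, bond orders sum to 2 (valence 4) → 2 H
  atom 21: C, bond orders sum to 2 (valence 4) → 2 H
  atom 22: C, bond orders sum to 1 (valence 4) → 3 H
Totals → C:18, H:33, N:1, O:3.
In Hill order: C18H33NO3.

C18H33NO3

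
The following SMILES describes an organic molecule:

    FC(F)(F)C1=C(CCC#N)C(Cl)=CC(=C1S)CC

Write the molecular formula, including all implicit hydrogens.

C12H11ClF3NS

Walk through each heavy atom and fill implicit hydrogens from standard valence (C 4, N 3, O 2, S 2, halogen 1):
  atom 1: F (halogen, monovalent) → 0 H
  atom 2: C, bond orders sum to 4 (valence 4) → 0 H
  atom 3: F (halogen, monovalent) → 0 H
  atom 4: F (halogen, monovalent) → 0 H
  atom 5: C, bond orders sum to 4 (valence 4) → 0 H
  atom 6: C, bond orders sum to 4 (valence 4) → 0 H
  atom 7: C, bond orders sum to 2 (valence 4) → 2 H
  atom 8: C, bond orders sum to 2 (valence 4) → 2 H
  atom 9: C, bond orders sum to 4 (valence 4) → 0 H
  atom 10: N, bond orders sum to 3 (valence 3) → 0 H
  atom 11: C, bond orders sum to 4 (valence 4) → 0 H
  atom 12: Cl (halogen, monovalent) → 0 H
  atom 13: C, bond orders sum to 3 (valence 4) → 1 H
  atom 14: C, bond orders sum to 4 (valence 4) → 0 H
  atom 15: C, bond orders sum to 4 (valence 4) → 0 H
  atom 16: S, bond orders sum to 1 (valence 2) → 1 H
  atom 17: C, bond orders sum to 2 (valence 4) → 2 H
  atom 18: C, bond orders sum to 1 (valence 4) → 3 H
Totals → C:12, H:11, Cl:1, F:3, N:1, S:1.
In Hill order: C12H11ClF3NS.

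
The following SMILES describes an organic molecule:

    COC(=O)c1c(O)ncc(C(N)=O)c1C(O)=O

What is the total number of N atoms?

2

Scan the SMILES for N atoms (remember two-letter symbols like Cl and Br are single atoms).
Nitrogen count: 2.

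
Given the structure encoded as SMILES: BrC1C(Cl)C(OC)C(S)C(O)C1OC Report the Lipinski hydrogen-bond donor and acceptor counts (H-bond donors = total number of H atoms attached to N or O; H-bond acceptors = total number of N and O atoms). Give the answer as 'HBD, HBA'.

Donors: find every N or O and count the H atoms it carries.
  atom 6 (O): bond orders sum to 2 → 0 H
  atom 11 (O): bond orders sum to 1 → 1 H
  atom 13 (O): bond orders sum to 2 → 0 H
Lipinski HBD = 1.
Acceptors: N atoms = 0, O atoms = 3 → HBA = 3.

1, 3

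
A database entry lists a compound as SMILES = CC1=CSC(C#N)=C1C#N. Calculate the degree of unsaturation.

Molecular formula: C7H4N2S.
DoU = (2C + 2 + N − H − X) / 2, where X is the halogen count and O/S are ignored.
    = (2·7 + 2 + 2 − 4 − 0) / 2 = 14 / 2 = 7.

7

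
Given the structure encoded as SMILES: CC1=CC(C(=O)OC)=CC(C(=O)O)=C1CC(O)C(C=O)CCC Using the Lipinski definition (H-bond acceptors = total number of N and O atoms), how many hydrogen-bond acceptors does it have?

6

N atoms: 0; O atoms: 6.
Lipinski HBA = 0 + 6 = 6.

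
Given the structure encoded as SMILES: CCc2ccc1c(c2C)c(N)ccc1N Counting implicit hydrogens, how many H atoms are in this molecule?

16

Walk through each heavy atom and fill implicit hydrogens from standard valence (C 4, N 3, O 2, S 2, halogen 1); for lowercase aromatic atoms, an aromatic c carries 1 H when it has two neighbours and 0 H with three, and aromatic n carries 0 H:
  atom 1: C, bond orders sum to 1 (valence 4) → 3 H
  atom 2: C, bond orders sum to 2 (valence 4) → 2 H
  atom 3: aromatic c, 3 neighbours → 0 H
  atom 4: aromatic c, 2 neighbours → 1 H
  atom 5: aromatic c, 2 neighbours → 1 H
  atom 6: aromatic c, 3 neighbours → 0 H
  atom 7: aromatic c, 3 neighbours → 0 H
  atom 8: aromatic c, 3 neighbours → 0 H
  atom 9: C, bond orders sum to 1 (valence 4) → 3 H
  atom 10: aromatic c, 3 neighbours → 0 H
  atom 11: N, bond orders sum to 1 (valence 3) → 2 H
  atom 12: aromatic c, 2 neighbours → 1 H
  atom 13: aromatic c, 2 neighbours → 1 H
  atom 14: aromatic c, 3 neighbours → 0 H
  atom 15: N, bond orders sum to 1 (valence 3) → 2 H
Total hydrogens: 16.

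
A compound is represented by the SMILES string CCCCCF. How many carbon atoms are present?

Count every carbon token in the SMILES (each C, including those in ring-closure positions and inside branches).
Carbon count: 5.

5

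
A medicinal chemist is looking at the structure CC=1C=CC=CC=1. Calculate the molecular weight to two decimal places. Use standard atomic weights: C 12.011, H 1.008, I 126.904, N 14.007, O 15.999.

92.14 g/mol

First, the molecular formula is C7H8 (counting implicit H from valence).
  C: 7 × 12.011 = 84.077
  H: 8 × 1.008 = 8.064
Sum: 7×12.011 + 8×1.008 = 92.141 → 92.14 g/mol.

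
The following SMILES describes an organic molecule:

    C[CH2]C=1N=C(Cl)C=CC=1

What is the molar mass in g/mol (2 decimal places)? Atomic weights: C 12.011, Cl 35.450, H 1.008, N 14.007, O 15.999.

141.60 g/mol

First, the molecular formula is C7H8ClN (counting implicit H from valence).
  C: 7 × 12.011 = 84.077
  Cl: 1 × 35.450 = 35.450
  H: 8 × 1.008 = 8.064
  N: 1 × 14.007 = 14.007
Sum: 7×12.011 + 1×35.450 + 8×1.008 + 1×14.007 = 141.598 → 141.60 g/mol.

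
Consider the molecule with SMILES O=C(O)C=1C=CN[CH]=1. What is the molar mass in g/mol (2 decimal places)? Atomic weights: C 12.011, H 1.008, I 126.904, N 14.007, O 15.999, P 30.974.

First, the molecular formula is C5H5NO2 (counting implicit H from valence).
  C: 5 × 12.011 = 60.055
  H: 5 × 1.008 = 5.040
  N: 1 × 14.007 = 14.007
  O: 2 × 15.999 = 31.998
Sum: 5×12.011 + 5×1.008 + 1×14.007 + 2×15.999 = 111.100 → 111.10 g/mol.

111.10 g/mol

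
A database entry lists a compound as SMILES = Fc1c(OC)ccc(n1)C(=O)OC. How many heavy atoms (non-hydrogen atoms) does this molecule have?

13

Every atom symbol written in the SMILES (organic subset) is one heavy atom; implicit H are not written.
Heavy atoms by element → C:8, F:1, N:1, O:3.
Total: 13.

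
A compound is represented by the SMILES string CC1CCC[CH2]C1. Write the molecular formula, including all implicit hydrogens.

Walk through each heavy atom and fill implicit hydrogens from standard valence (C 4, N 3, O 2, S 2, halogen 1):
  atom 1: C, bond orders sum to 1 (valence 4) → 3 H
  atom 2: C, bond orders sum to 3 (valence 4) → 1 H
  atom 3: C, bond orders sum to 2 (valence 4) → 2 H
  atom 4: C, bond orders sum to 2 (valence 4) → 2 H
  atom 5: C, bond orders sum to 2 (valence 4) → 2 H
  atom 6: C with explicit H count 2
  atom 7: C, bond orders sum to 2 (valence 4) → 2 H
Totals → C:7, H:14.

C7H14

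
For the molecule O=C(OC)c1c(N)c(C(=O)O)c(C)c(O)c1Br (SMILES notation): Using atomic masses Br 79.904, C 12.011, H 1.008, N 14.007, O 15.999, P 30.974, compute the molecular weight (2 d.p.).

First, the molecular formula is C10H10BrNO5 (counting implicit H from valence).
  Br: 1 × 79.904 = 79.904
  C: 10 × 12.011 = 120.110
  H: 10 × 1.008 = 10.080
  N: 1 × 14.007 = 14.007
  O: 5 × 15.999 = 79.995
Sum: 1×79.904 + 10×12.011 + 10×1.008 + 1×14.007 + 5×15.999 = 304.096 → 304.10 g/mol.

304.10 g/mol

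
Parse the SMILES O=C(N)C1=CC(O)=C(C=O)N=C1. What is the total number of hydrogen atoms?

6

Walk through each heavy atom and fill implicit hydrogens from standard valence (C 4, N 3, O 2, S 2, halogen 1):
  atom 1: O, bond orders sum to 2 (valence 2) → 0 H
  atom 2: C, bond orders sum to 4 (valence 4) → 0 H
  atom 3: N, bond orders sum to 1 (valence 3) → 2 H
  atom 4: C, bond orders sum to 4 (valence 4) → 0 H
  atom 5: C, bond orders sum to 3 (valence 4) → 1 H
  atom 6: C, bond orders sum to 4 (valence 4) → 0 H
  atom 7: O, bond orders sum to 1 (valence 2) → 1 H
  atom 8: C, bond orders sum to 4 (valence 4) → 0 H
  atom 9: C, bond orders sum to 3 (valence 4) → 1 H
  atom 10: O, bond orders sum to 2 (valence 2) → 0 H
  atom 11: N, bond orders sum to 3 (valence 3) → 0 H
  atom 12: C, bond orders sum to 3 (valence 4) → 1 H
Total hydrogens: 6.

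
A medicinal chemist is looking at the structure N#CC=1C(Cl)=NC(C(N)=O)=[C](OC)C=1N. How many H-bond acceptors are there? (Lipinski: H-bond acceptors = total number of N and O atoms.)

6

N atoms: 4; O atoms: 2.
Lipinski HBA = 4 + 2 = 6.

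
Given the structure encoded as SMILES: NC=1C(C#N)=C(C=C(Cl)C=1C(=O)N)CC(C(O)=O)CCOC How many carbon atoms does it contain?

14

Count every carbon token in the SMILES (each C, including those in ring-closure positions and inside branches).
Carbon count: 14.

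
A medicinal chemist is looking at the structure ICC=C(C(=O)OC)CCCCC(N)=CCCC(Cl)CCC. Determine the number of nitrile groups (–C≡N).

Scan the SMILES for the nitrile motif — none present.
Groups that are present: 2 alkene, 1 ester, 1 primary amine.

0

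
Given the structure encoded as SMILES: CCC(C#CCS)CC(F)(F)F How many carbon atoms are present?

Count every carbon token in the SMILES (each C, including those in ring-closure positions and inside branches).
Carbon count: 8.

8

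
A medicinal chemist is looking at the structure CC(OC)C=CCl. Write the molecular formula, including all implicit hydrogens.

Walk through each heavy atom and fill implicit hydrogens from standard valence (C 4, N 3, O 2, S 2, halogen 1):
  atom 1: C, bond orders sum to 1 (valence 4) → 3 H
  atom 2: C, bond orders sum to 3 (valence 4) → 1 H
  atom 3: O, bond orders sum to 2 (valence 2) → 0 H
  atom 4: C, bond orders sum to 1 (valence 4) → 3 H
  atom 5: C, bond orders sum to 3 (valence 4) → 1 H
  atom 6: C, bond orders sum to 3 (valence 4) → 1 H
  atom 7: Cl (halogen, monovalent) → 0 H
Totals → C:5, H:9, Cl:1, O:1.

C5H9ClO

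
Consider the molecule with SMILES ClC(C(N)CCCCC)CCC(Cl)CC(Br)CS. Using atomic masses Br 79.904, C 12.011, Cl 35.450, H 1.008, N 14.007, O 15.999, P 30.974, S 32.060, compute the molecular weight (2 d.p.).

First, the molecular formula is C13H26BrCl2NS (counting implicit H from valence).
  Br: 1 × 79.904 = 79.904
  C: 13 × 12.011 = 156.143
  Cl: 2 × 35.450 = 70.900
  H: 26 × 1.008 = 26.208
  N: 1 × 14.007 = 14.007
  S: 1 × 32.060 = 32.060
Sum: 1×79.904 + 13×12.011 + 2×35.450 + 26×1.008 + 1×14.007 + 1×32.060 = 379.222 → 379.22 g/mol.

379.22 g/mol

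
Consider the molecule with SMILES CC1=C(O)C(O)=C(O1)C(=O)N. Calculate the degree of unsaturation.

4

Degree of unsaturation = (number of rings) + (number of π bonds).
Ring closures in the SMILES: 1.
π bonds: 3 double bonds (each 1 DoU) → 3 DoU from unsaturation.
Total DoU = 1 + 3 = 4.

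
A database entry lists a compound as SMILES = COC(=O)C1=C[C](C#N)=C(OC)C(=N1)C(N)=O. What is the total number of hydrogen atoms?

9

Walk through each heavy atom and fill implicit hydrogens from standard valence (C 4, N 3, O 2, S 2, halogen 1):
  atom 1: C, bond orders sum to 1 (valence 4) → 3 H
  atom 2: O, bond orders sum to 2 (valence 2) → 0 H
  atom 3: C, bond orders sum to 4 (valence 4) → 0 H
  atom 4: O, bond orders sum to 2 (valence 2) → 0 H
  atom 5: C, bond orders sum to 4 (valence 4) → 0 H
  atom 6: C, bond orders sum to 3 (valence 4) → 1 H
  atom 7: C with explicit H count 0
  atom 8: C, bond orders sum to 4 (valence 4) → 0 H
  atom 9: N, bond orders sum to 3 (valence 3) → 0 H
  atom 10: C, bond orders sum to 4 (valence 4) → 0 H
  atom 11: O, bond orders sum to 2 (valence 2) → 0 H
  atom 12: C, bond orders sum to 1 (valence 4) → 3 H
  atom 13: C, bond orders sum to 4 (valence 4) → 0 H
  atom 14: N, bond orders sum to 3 (valence 3) → 0 H
  atom 15: C, bond orders sum to 4 (valence 4) → 0 H
  atom 16: N, bond orders sum to 1 (valence 3) → 2 H
  atom 17: O, bond orders sum to 2 (valence 2) → 0 H
Total hydrogens: 9.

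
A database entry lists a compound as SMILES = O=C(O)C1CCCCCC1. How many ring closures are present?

1

In SMILES, each pair of matching ring-closure digits denotes one ring-closing bond; the number of such bonds equals the number of independent rings.
Ring-closure bonds here: 1.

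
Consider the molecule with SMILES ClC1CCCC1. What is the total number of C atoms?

Count every carbon token in the SMILES (each C, including those in ring-closure positions and inside branches).
Carbon count: 5.

5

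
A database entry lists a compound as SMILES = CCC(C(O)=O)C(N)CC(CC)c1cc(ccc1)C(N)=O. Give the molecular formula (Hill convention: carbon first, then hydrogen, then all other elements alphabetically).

C16H24N2O3

Walk through each heavy atom and fill implicit hydrogens from standard valence (C 4, N 3, O 2, S 2, halogen 1); for lowercase aromatic atoms, an aromatic c carries 1 H when it has two neighbours and 0 H with three, and aromatic n carries 0 H:
  atom 1: C, bond orders sum to 1 (valence 4) → 3 H
  atom 2: C, bond orders sum to 2 (valence 4) → 2 H
  atom 3: C, bond orders sum to 3 (valence 4) → 1 H
  atom 4: C, bond orders sum to 4 (valence 4) → 0 H
  atom 5: O, bond orders sum to 1 (valence 2) → 1 H
  atom 6: O, bond orders sum to 2 (valence 2) → 0 H
  atom 7: C, bond orders sum to 3 (valence 4) → 1 H
  atom 8: N, bond orders sum to 1 (valence 3) → 2 H
  atom 9: C, bond orders sum to 2 (valence 4) → 2 H
  atom 10: C, bond orders sum to 3 (valence 4) → 1 H
  atom 11: C, bond orders sum to 2 (valence 4) → 2 H
  atom 12: C, bond orders sum to 1 (valence 4) → 3 H
  atom 13: aromatic c, 3 neighbours → 0 H
  atom 14: aromatic c, 2 neighbours → 1 H
  atom 15: aromatic c, 3 neighbours → 0 H
  atom 16: aromatic c, 2 neighbours → 1 H
  atom 17: aromatic c, 2 neighbours → 1 H
  atom 18: aromatic c, 2 neighbours → 1 H
  atom 19: C, bond orders sum to 4 (valence 4) → 0 H
  atom 20: N, bond orders sum to 1 (valence 3) → 2 H
  atom 21: O, bond orders sum to 2 (valence 2) → 0 H
Totals → C:16, H:24, N:2, O:3.
In Hill order: C16H24N2O3.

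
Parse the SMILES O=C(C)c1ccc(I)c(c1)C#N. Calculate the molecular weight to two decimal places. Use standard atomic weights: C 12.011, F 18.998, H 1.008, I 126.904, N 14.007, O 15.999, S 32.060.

271.06 g/mol

First, the molecular formula is C9H6INO (counting implicit H from valence).
  C: 9 × 12.011 = 108.099
  H: 6 × 1.008 = 6.048
  I: 1 × 126.904 = 126.904
  N: 1 × 14.007 = 14.007
  O: 1 × 15.999 = 15.999
Sum: 9×12.011 + 6×1.008 + 1×126.904 + 1×14.007 + 1×15.999 = 271.057 → 271.06 g/mol.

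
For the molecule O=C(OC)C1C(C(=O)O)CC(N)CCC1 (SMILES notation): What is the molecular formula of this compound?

C10H17NO4

Walk through each heavy atom and fill implicit hydrogens from standard valence (C 4, N 3, O 2, S 2, halogen 1):
  atom 1: O, bond orders sum to 2 (valence 2) → 0 H
  atom 2: C, bond orders sum to 4 (valence 4) → 0 H
  atom 3: O, bond orders sum to 2 (valence 2) → 0 H
  atom 4: C, bond orders sum to 1 (valence 4) → 3 H
  atom 5: C, bond orders sum to 3 (valence 4) → 1 H
  atom 6: C, bond orders sum to 3 (valence 4) → 1 H
  atom 7: C, bond orders sum to 4 (valence 4) → 0 H
  atom 8: O, bond orders sum to 2 (valence 2) → 0 H
  atom 9: O, bond orders sum to 1 (valence 2) → 1 H
  atom 10: C, bond orders sum to 2 (valence 4) → 2 H
  atom 11: C, bond orders sum to 3 (valence 4) → 1 H
  atom 12: N, bond orders sum to 1 (valence 3) → 2 H
  atom 13: C, bond orders sum to 2 (valence 4) → 2 H
  atom 14: C, bond orders sum to 2 (valence 4) → 2 H
  atom 15: C, bond orders sum to 2 (valence 4) → 2 H
Totals → C:10, H:17, N:1, O:4.
In Hill order: C10H17NO4.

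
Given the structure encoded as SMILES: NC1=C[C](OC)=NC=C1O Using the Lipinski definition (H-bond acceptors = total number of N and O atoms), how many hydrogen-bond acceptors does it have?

4

N atoms: 2; O atoms: 2.
Lipinski HBA = 2 + 2 = 4.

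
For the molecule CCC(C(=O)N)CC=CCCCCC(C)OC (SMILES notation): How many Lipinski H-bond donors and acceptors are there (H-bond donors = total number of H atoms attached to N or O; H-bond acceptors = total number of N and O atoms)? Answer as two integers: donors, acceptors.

Donors: find every N or O and count the H atoms it carries.
  atom 5 (O): bond orders sum to 2 → 0 H
  atom 6 (N): bond orders sum to 1 → 2 H
  atom 16 (O): bond orders sum to 2 → 0 H
Lipinski HBD = 2.
Acceptors: N atoms = 1, O atoms = 2 → HBA = 3.

2, 3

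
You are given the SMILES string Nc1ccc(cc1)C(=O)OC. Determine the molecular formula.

Walk through each heavy atom and fill implicit hydrogens from standard valence (C 4, N 3, O 2, S 2, halogen 1); for lowercase aromatic atoms, an aromatic c carries 1 H when it has two neighbours and 0 H with three, and aromatic n carries 0 H:
  atom 1: N, bond orders sum to 1 (valence 3) → 2 H
  atom 2: aromatic c, 3 neighbours → 0 H
  atom 3: aromatic c, 2 neighbours → 1 H
  atom 4: aromatic c, 2 neighbours → 1 H
  atom 5: aromatic c, 3 neighbours → 0 H
  atom 6: aromatic c, 2 neighbours → 1 H
  atom 7: aromatic c, 2 neighbours → 1 H
  atom 8: C, bond orders sum to 4 (valence 4) → 0 H
  atom 9: O, bond orders sum to 2 (valence 2) → 0 H
  atom 10: O, bond orders sum to 2 (valence 2) → 0 H
  atom 11: C, bond orders sum to 1 (valence 4) → 3 H
Totals → C:8, H:9, N:1, O:2.

C8H9NO2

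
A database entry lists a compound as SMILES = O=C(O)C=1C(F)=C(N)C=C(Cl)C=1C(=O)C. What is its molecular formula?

C9H7ClFNO3

Walk through each heavy atom and fill implicit hydrogens from standard valence (C 4, N 3, O 2, S 2, halogen 1):
  atom 1: O, bond orders sum to 2 (valence 2) → 0 H
  atom 2: C, bond orders sum to 4 (valence 4) → 0 H
  atom 3: O, bond orders sum to 1 (valence 2) → 1 H
  atom 4: C, bond orders sum to 4 (valence 4) → 0 H
  atom 5: C, bond orders sum to 4 (valence 4) → 0 H
  atom 6: F (halogen, monovalent) → 0 H
  atom 7: C, bond orders sum to 4 (valence 4) → 0 H
  atom 8: N, bond orders sum to 1 (valence 3) → 2 H
  atom 9: C, bond orders sum to 3 (valence 4) → 1 H
  atom 10: C, bond orders sum to 4 (valence 4) → 0 H
  atom 11: Cl (halogen, monovalent) → 0 H
  atom 12: C, bond orders sum to 4 (valence 4) → 0 H
  atom 13: C, bond orders sum to 4 (valence 4) → 0 H
  atom 14: O, bond orders sum to 2 (valence 2) → 0 H
  atom 15: C, bond orders sum to 1 (valence 4) → 3 H
Totals → C:9, H:7, Cl:1, F:1, N:1, O:3.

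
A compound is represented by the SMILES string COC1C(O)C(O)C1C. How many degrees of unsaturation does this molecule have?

1

Molecular formula: C6H12O3.
DoU = (2C + 2 + N − H − X) / 2, where X is the halogen count and O/S are ignored.
    = (2·6 + 2 + 0 − 12 − 0) / 2 = 2 / 2 = 1.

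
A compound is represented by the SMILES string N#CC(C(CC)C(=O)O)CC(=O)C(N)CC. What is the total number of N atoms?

Scan the SMILES for N atoms (remember two-letter symbols like Cl and Br are single atoms).
Nitrogen count: 2.

2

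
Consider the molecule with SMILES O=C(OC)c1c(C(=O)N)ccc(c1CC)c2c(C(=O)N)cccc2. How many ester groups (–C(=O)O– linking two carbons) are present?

The ester motif appears at heavy-atom position 2 in the SMILES.
Other groups present: 2 amide.
Ester count: 1.

1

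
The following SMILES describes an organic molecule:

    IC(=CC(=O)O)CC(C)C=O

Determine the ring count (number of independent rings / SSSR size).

0

In SMILES, each pair of matching ring-closure digits denotes one ring-closing bond; the number of such bonds equals the number of independent rings.
Ring-closure bonds here: 0.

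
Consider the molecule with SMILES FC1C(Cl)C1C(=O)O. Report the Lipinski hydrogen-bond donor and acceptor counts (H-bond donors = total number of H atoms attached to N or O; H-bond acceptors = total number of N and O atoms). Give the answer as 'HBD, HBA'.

Donors: find every N or O and count the H atoms it carries.
  atom 7 (O): bond orders sum to 2 → 0 H
  atom 8 (O): bond orders sum to 1 → 1 H
Lipinski HBD = 1.
Acceptors: N atoms = 0, O atoms = 2 → HBA = 2.

1, 2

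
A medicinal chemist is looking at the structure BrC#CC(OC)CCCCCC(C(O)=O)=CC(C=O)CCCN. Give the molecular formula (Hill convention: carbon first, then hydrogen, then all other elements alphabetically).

Walk through each heavy atom and fill implicit hydrogens from standard valence (C 4, N 3, O 2, S 2, halogen 1):
  atom 1: Br (halogen, monovalent) → 0 H
  atom 2: C, bond orders sum to 4 (valence 4) → 0 H
  atom 3: C, bond orders sum to 4 (valence 4) → 0 H
  atom 4: C, bond orders sum to 3 (valence 4) → 1 H
  atom 5: O, bond orders sum to 2 (valence 2) → 0 H
  atom 6: C, bond orders sum to 1 (valence 4) → 3 H
  atom 7: C, bond orders sum to 2 (valence 4) → 2 H
  atom 8: C, bond orders sum to 2 (valence 4) → 2 H
  atom 9: C, bond orders sum to 2 (valence 4) → 2 H
  atom 10: C, bond orders sum to 2 (valence 4) → 2 H
  atom 11: C, bond orders sum to 2 (valence 4) → 2 H
  atom 12: C, bond orders sum to 4 (valence 4) → 0 H
  atom 13: C, bond orders sum to 4 (valence 4) → 0 H
  atom 14: O, bond orders sum to 1 (valence 2) → 1 H
  atom 15: O, bond orders sum to 2 (valence 2) → 0 H
  atom 16: C, bond orders sum to 3 (valence 4) → 1 H
  atom 17: C, bond orders sum to 3 (valence 4) → 1 H
  atom 18: C, bond orders sum to 3 (valence 4) → 1 H
  atom 19: O, bond orders sum to 2 (valence 2) → 0 H
  atom 20: C, bond orders sum to 2 (valence 4) → 2 H
  atom 21: C, bond orders sum to 2 (valence 4) → 2 H
  atom 22: C, bond orders sum to 2 (valence 4) → 2 H
  atom 23: N, bond orders sum to 1 (valence 3) → 2 H
Totals → C:17, H:26, Br:1, N:1, O:4.
In Hill order: C17H26BrNO4.

C17H26BrNO4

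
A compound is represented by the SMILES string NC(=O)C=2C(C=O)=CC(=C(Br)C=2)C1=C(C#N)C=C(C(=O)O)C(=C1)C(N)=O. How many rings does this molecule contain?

In SMILES, each pair of matching ring-closure digits denotes one ring-closing bond; the number of such bonds equals the number of independent rings.
Ring-closure bonds here: 2.

2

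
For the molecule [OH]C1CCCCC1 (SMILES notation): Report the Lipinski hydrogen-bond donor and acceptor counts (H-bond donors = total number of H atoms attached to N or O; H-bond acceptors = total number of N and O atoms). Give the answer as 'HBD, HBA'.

1, 1

Donors: find every N or O and count the H atoms it carries.
  atom 1 (O): bond orders sum to 1 → 1 H
Lipinski HBD = 1.
Acceptors: N atoms = 0, O atoms = 1 → HBA = 1.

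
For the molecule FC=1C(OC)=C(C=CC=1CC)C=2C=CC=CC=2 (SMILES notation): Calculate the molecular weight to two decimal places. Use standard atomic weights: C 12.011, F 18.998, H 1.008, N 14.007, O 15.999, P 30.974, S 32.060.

230.28 g/mol

First, the molecular formula is C15H15FO (counting implicit H from valence).
  C: 15 × 12.011 = 180.165
  F: 1 × 18.998 = 18.998
  H: 15 × 1.008 = 15.120
  O: 1 × 15.999 = 15.999
Sum: 15×12.011 + 1×18.998 + 15×1.008 + 1×15.999 = 230.282 → 230.28 g/mol.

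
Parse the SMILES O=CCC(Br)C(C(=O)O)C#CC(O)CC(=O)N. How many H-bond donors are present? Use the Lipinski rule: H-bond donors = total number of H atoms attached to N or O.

4

Donors: find every N or O and count the H atoms it carries.
  atom 1 (O): bond orders sum to 2 → 0 H
  atom 8 (O): bond orders sum to 2 → 0 H
  atom 9 (O): bond orders sum to 1 → 1 H
  atom 13 (O): bond orders sum to 1 → 1 H
  atom 16 (O): bond orders sum to 2 → 0 H
  atom 17 (N): bond orders sum to 1 → 2 H
Lipinski HBD = 4.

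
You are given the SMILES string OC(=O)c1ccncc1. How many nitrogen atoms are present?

1

Scan the SMILES for N atoms (remember two-letter symbols like Cl and Br are single atoms).
Nitrogen count: 1.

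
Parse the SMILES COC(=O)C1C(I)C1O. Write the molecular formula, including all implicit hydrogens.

Walk through each heavy atom and fill implicit hydrogens from standard valence (C 4, N 3, O 2, S 2, halogen 1):
  atom 1: C, bond orders sum to 1 (valence 4) → 3 H
  atom 2: O, bond orders sum to 2 (valence 2) → 0 H
  atom 3: C, bond orders sum to 4 (valence 4) → 0 H
  atom 4: O, bond orders sum to 2 (valence 2) → 0 H
  atom 5: C, bond orders sum to 3 (valence 4) → 1 H
  atom 6: C, bond orders sum to 3 (valence 4) → 1 H
  atom 7: I (halogen, monovalent) → 0 H
  atom 8: C, bond orders sum to 3 (valence 4) → 1 H
  atom 9: O, bond orders sum to 1 (valence 2) → 1 H
Totals → C:5, H:7, I:1, O:3.
In Hill order: C5H7IO3.

C5H7IO3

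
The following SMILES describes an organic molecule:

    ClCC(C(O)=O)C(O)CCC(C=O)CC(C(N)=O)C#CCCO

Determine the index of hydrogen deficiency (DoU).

Degree of unsaturation = (number of rings) + (number of π bonds).
Ring closures in the SMILES: 0.
π bonds: 3 double bonds (each 1 DoU), 1 triple bond (each 2 DoU) → 5 DoU from unsaturation.
Total DoU = 0 + 5 = 5.

5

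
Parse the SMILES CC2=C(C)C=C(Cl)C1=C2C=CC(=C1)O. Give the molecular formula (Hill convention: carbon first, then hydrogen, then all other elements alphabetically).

Walk through each heavy atom and fill implicit hydrogens from standard valence (C 4, N 3, O 2, S 2, halogen 1):
  atom 1: C, bond orders sum to 1 (valence 4) → 3 H
  atom 2: C, bond orders sum to 4 (valence 4) → 0 H
  atom 3: C, bond orders sum to 4 (valence 4) → 0 H
  atom 4: C, bond orders sum to 1 (valence 4) → 3 H
  atom 5: C, bond orders sum to 3 (valence 4) → 1 H
  atom 6: C, bond orders sum to 4 (valence 4) → 0 H
  atom 7: Cl (halogen, monovalent) → 0 H
  atom 8: C, bond orders sum to 4 (valence 4) → 0 H
  atom 9: C, bond orders sum to 4 (valence 4) → 0 H
  atom 10: C, bond orders sum to 3 (valence 4) → 1 H
  atom 11: C, bond orders sum to 3 (valence 4) → 1 H
  atom 12: C, bond orders sum to 4 (valence 4) → 0 H
  atom 13: C, bond orders sum to 3 (valence 4) → 1 H
  atom 14: O, bond orders sum to 1 (valence 2) → 1 H
Totals → C:12, H:11, Cl:1, O:1.
In Hill order: C12H11ClO.

C12H11ClO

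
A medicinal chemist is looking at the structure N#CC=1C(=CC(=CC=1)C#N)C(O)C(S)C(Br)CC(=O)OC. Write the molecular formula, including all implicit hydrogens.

Walk through each heavy atom and fill implicit hydrogens from standard valence (C 4, N 3, O 2, S 2, halogen 1):
  atom 1: N, bond orders sum to 3 (valence 3) → 0 H
  atom 2: C, bond orders sum to 4 (valence 4) → 0 H
  atom 3: C, bond orders sum to 4 (valence 4) → 0 H
  atom 4: C, bond orders sum to 4 (valence 4) → 0 H
  atom 5: C, bond orders sum to 3 (valence 4) → 1 H
  atom 6: C, bond orders sum to 4 (valence 4) → 0 H
  atom 7: C, bond orders sum to 3 (valence 4) → 1 H
  atom 8: C, bond orders sum to 3 (valence 4) → 1 H
  atom 9: C, bond orders sum to 4 (valence 4) → 0 H
  atom 10: N, bond orders sum to 3 (valence 3) → 0 H
  atom 11: C, bond orders sum to 3 (valence 4) → 1 H
  atom 12: O, bond orders sum to 1 (valence 2) → 1 H
  atom 13: C, bond orders sum to 3 (valence 4) → 1 H
  atom 14: S, bond orders sum to 1 (valence 2) → 1 H
  atom 15: C, bond orders sum to 3 (valence 4) → 1 H
  atom 16: Br (halogen, monovalent) → 0 H
  atom 17: C, bond orders sum to 2 (valence 4) → 2 H
  atom 18: C, bond orders sum to 4 (valence 4) → 0 H
  atom 19: O, bond orders sum to 2 (valence 2) → 0 H
  atom 20: O, bond orders sum to 2 (valence 2) → 0 H
  atom 21: C, bond orders sum to 1 (valence 4) → 3 H
Totals → C:14, H:13, Br:1, N:2, O:3, S:1.

C14H13BrN2O3S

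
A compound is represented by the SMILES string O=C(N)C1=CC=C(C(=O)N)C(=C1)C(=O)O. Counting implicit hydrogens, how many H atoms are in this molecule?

Walk through each heavy atom and fill implicit hydrogens from standard valence (C 4, N 3, O 2, S 2, halogen 1):
  atom 1: O, bond orders sum to 2 (valence 2) → 0 H
  atom 2: C, bond orders sum to 4 (valence 4) → 0 H
  atom 3: N, bond orders sum to 1 (valence 3) → 2 H
  atom 4: C, bond orders sum to 4 (valence 4) → 0 H
  atom 5: C, bond orders sum to 3 (valence 4) → 1 H
  atom 6: C, bond orders sum to 3 (valence 4) → 1 H
  atom 7: C, bond orders sum to 4 (valence 4) → 0 H
  atom 8: C, bond orders sum to 4 (valence 4) → 0 H
  atom 9: O, bond orders sum to 2 (valence 2) → 0 H
  atom 10: N, bond orders sum to 1 (valence 3) → 2 H
  atom 11: C, bond orders sum to 4 (valence 4) → 0 H
  atom 12: C, bond orders sum to 3 (valence 4) → 1 H
  atom 13: C, bond orders sum to 4 (valence 4) → 0 H
  atom 14: O, bond orders sum to 2 (valence 2) → 0 H
  atom 15: O, bond orders sum to 1 (valence 2) → 1 H
Total hydrogens: 8.

8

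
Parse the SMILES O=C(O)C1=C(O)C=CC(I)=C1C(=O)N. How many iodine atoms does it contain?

Scan the SMILES for I atoms (remember two-letter symbols like Cl and Br are single atoms).
Iodine count: 1.

1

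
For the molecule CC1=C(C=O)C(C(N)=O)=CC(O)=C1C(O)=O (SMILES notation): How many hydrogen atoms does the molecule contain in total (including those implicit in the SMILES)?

9

Walk through each heavy atom and fill implicit hydrogens from standard valence (C 4, N 3, O 2, S 2, halogen 1):
  atom 1: C, bond orders sum to 1 (valence 4) → 3 H
  atom 2: C, bond orders sum to 4 (valence 4) → 0 H
  atom 3: C, bond orders sum to 4 (valence 4) → 0 H
  atom 4: C, bond orders sum to 3 (valence 4) → 1 H
  atom 5: O, bond orders sum to 2 (valence 2) → 0 H
  atom 6: C, bond orders sum to 4 (valence 4) → 0 H
  atom 7: C, bond orders sum to 4 (valence 4) → 0 H
  atom 8: N, bond orders sum to 1 (valence 3) → 2 H
  atom 9: O, bond orders sum to 2 (valence 2) → 0 H
  atom 10: C, bond orders sum to 3 (valence 4) → 1 H
  atom 11: C, bond orders sum to 4 (valence 4) → 0 H
  atom 12: O, bond orders sum to 1 (valence 2) → 1 H
  atom 13: C, bond orders sum to 4 (valence 4) → 0 H
  atom 14: C, bond orders sum to 4 (valence 4) → 0 H
  atom 15: O, bond orders sum to 1 (valence 2) → 1 H
  atom 16: O, bond orders sum to 2 (valence 2) → 0 H
Total hydrogens: 9.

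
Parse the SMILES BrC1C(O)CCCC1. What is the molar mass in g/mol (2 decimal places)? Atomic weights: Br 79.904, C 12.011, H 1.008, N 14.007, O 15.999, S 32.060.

179.06 g/mol

First, the molecular formula is C6H11BrO (counting implicit H from valence).
  Br: 1 × 79.904 = 79.904
  C: 6 × 12.011 = 72.066
  H: 11 × 1.008 = 11.088
  O: 1 × 15.999 = 15.999
Sum: 1×79.904 + 6×12.011 + 11×1.008 + 1×15.999 = 179.057 → 179.06 g/mol.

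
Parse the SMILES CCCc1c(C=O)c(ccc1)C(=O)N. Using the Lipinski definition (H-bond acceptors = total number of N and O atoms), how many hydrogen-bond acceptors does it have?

N atoms: 1; O atoms: 2.
Lipinski HBA = 1 + 2 = 3.

3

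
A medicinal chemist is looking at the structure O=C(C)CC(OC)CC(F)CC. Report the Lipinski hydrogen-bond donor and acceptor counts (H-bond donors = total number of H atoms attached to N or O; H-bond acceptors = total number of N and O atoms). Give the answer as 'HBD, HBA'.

0, 2

Donors: find every N or O and count the H atoms it carries.
  atom 1 (O): bond orders sum to 2 → 0 H
  atom 6 (O): bond orders sum to 2 → 0 H
Lipinski HBD = 0.
Acceptors: N atoms = 0, O atoms = 2 → HBA = 2.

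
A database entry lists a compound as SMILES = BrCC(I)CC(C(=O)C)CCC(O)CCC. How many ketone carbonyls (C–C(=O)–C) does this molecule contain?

The ketone motif appears at heavy-atom position 7 in the SMILES.
Other groups present: 1 hydroxyl.
Ketone count: 1.

1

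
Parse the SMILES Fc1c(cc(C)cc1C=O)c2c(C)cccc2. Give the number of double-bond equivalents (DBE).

Molecular formula: C15H13FO.
DoU = (2C + 2 + N − H − X) / 2, where X is the halogen count and O/S are ignored.
    = (2·15 + 2 + 0 − 13 − 1) / 2 = 18 / 2 = 9.

9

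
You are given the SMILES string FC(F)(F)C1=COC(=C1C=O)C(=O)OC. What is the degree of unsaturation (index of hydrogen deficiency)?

Molecular formula: C8H5F3O4.
DoU = (2C + 2 + N − H − X) / 2, where X is the halogen count and O/S are ignored.
    = (2·8 + 2 + 0 − 5 − 3) / 2 = 10 / 2 = 5.

5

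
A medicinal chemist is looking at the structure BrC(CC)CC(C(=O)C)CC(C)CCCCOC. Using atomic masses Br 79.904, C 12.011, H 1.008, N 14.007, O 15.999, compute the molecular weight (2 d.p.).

321.30 g/mol

First, the molecular formula is C15H29BrO2 (counting implicit H from valence).
  Br: 1 × 79.904 = 79.904
  C: 15 × 12.011 = 180.165
  H: 29 × 1.008 = 29.232
  O: 2 × 15.999 = 31.998
Sum: 1×79.904 + 15×12.011 + 29×1.008 + 2×15.999 = 321.299 → 321.30 g/mol.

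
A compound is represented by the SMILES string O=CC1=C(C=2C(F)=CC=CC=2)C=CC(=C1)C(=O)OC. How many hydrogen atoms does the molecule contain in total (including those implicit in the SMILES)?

Walk through each heavy atom and fill implicit hydrogens from standard valence (C 4, N 3, O 2, S 2, halogen 1):
  atom 1: O, bond orders sum to 2 (valence 2) → 0 H
  atom 2: C, bond orders sum to 3 (valence 4) → 1 H
  atom 3: C, bond orders sum to 4 (valence 4) → 0 H
  atom 4: C, bond orders sum to 4 (valence 4) → 0 H
  atom 5: C, bond orders sum to 4 (valence 4) → 0 H
  atom 6: C, bond orders sum to 4 (valence 4) → 0 H
  atom 7: F (halogen, monovalent) → 0 H
  atom 8: C, bond orders sum to 3 (valence 4) → 1 H
  atom 9: C, bond orders sum to 3 (valence 4) → 1 H
  atom 10: C, bond orders sum to 3 (valence 4) → 1 H
  atom 11: C, bond orders sum to 3 (valence 4) → 1 H
  atom 12: C, bond orders sum to 3 (valence 4) → 1 H
  atom 13: C, bond orders sum to 3 (valence 4) → 1 H
  atom 14: C, bond orders sum to 4 (valence 4) → 0 H
  atom 15: C, bond orders sum to 3 (valence 4) → 1 H
  atom 16: C, bond orders sum to 4 (valence 4) → 0 H
  atom 17: O, bond orders sum to 2 (valence 2) → 0 H
  atom 18: O, bond orders sum to 2 (valence 2) → 0 H
  atom 19: C, bond orders sum to 1 (valence 4) → 3 H
Total hydrogens: 11.

11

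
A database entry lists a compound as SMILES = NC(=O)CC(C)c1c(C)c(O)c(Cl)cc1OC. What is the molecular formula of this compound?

Walk through each heavy atom and fill implicit hydrogens from standard valence (C 4, N 3, O 2, S 2, halogen 1); for lowercase aromatic atoms, an aromatic c carries 1 H when it has two neighbours and 0 H with three, and aromatic n carries 0 H:
  atom 1: N, bond orders sum to 1 (valence 3) → 2 H
  atom 2: C, bond orders sum to 4 (valence 4) → 0 H
  atom 3: O, bond orders sum to 2 (valence 2) → 0 H
  atom 4: C, bond orders sum to 2 (valence 4) → 2 H
  atom 5: C, bond orders sum to 3 (valence 4) → 1 H
  atom 6: C, bond orders sum to 1 (valence 4) → 3 H
  atom 7: aromatic c, 3 neighbours → 0 H
  atom 8: aromatic c, 3 neighbours → 0 H
  atom 9: C, bond orders sum to 1 (valence 4) → 3 H
  atom 10: aromatic c, 3 neighbours → 0 H
  atom 11: O, bond orders sum to 1 (valence 2) → 1 H
  atom 12: aromatic c, 3 neighbours → 0 H
  atom 13: Cl (halogen, monovalent) → 0 H
  atom 14: aromatic c, 2 neighbours → 1 H
  atom 15: aromatic c, 3 neighbours → 0 H
  atom 16: O, bond orders sum to 2 (valence 2) → 0 H
  atom 17: C, bond orders sum to 1 (valence 4) → 3 H
Totals → C:12, H:16, Cl:1, N:1, O:3.
In Hill order: C12H16ClNO3.

C12H16ClNO3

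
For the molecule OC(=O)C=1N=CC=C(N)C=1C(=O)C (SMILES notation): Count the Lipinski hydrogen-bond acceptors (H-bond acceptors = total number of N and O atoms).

5

N atoms: 2; O atoms: 3.
Lipinski HBA = 2 + 3 = 5.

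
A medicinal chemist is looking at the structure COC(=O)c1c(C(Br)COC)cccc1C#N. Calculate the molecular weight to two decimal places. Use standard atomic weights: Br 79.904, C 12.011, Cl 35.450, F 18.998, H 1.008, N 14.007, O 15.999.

First, the molecular formula is C12H12BrNO3 (counting implicit H from valence).
  Br: 1 × 79.904 = 79.904
  C: 12 × 12.011 = 144.132
  H: 12 × 1.008 = 12.096
  N: 1 × 14.007 = 14.007
  O: 3 × 15.999 = 47.997
Sum: 1×79.904 + 12×12.011 + 12×1.008 + 1×14.007 + 3×15.999 = 298.136 → 298.14 g/mol.

298.14 g/mol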